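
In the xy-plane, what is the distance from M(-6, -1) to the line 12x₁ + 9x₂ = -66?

The normal to the line is n = (12, 9) with |n| = 15.
|n·M − (-66)| = |-81 − (-66)| = 15, so the distance is 15/15 = 1.

1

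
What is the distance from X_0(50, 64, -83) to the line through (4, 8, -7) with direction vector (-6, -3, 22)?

2√641

Direction vector d = (-6, -3, 22).
AP = (46, 56, -76), and AP × d = (1004, -556, 198).
|AP × d|² = 1356356 and |d|² = 529, so the distance is √(1356356/529) = √2564 = 2√641.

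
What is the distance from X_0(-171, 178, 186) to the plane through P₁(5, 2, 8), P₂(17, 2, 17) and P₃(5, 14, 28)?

P₁P₂ = (12, 0, 9) and P₁P₃ = (0, 12, 20), so a normal is n = P₁P₂ × P₁P₃ = (-108, -240, 144).
n = (-108, -240, 144); n·P − 132 = 2400; |n| = 300; distance = 2400/300 = 8.

8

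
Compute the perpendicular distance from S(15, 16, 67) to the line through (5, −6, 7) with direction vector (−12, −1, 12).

Direction vector d = (−12, −1, 12).
AP = (10, 22, 60); AP·d = 578, |AP|² = 4184, |d|² = 289.
distance² = |AP|² − (AP·d)²/|d|² = 4184 − 334084/289 = 3028, so the distance is 2√757.

2√757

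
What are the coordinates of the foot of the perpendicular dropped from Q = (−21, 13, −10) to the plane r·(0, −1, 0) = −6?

n = (0, −1, 0), |n|² = 1, and n·Q − (-6) = -7.
t = -7/1 = -7, so the foot is Q − t·n = (−21, 13, −10) − (-7)·(0, −1, 0) = (−21, 6, −10).

(-21, 6, -10)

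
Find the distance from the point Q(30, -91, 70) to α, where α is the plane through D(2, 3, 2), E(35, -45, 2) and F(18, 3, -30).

DE = (33, -48, 0) and DF = (16, 0, -32), so a normal is n = DE × DF = (1536, 1056, 768).
n = (1536, 1056, 768); n·P − 7776 = -4032; |n| = 2016; distance = 4032/2016 = 2.

2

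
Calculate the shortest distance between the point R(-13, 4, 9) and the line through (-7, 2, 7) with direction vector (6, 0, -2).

2

Direction vector d = (6, 0, -2).
AP = (-6, 2, 2); AP·d = -40, |AP|² = 44, |d|² = 40.
distance² = |AP|² − (AP·d)²/|d|² = 44 − 1600/40 = 4, so the distance is 2.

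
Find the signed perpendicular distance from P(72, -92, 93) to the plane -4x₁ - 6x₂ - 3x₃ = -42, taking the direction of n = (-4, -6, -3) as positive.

n·P − (-42) = 27.
|n| = √61, so the signed distance is 27√61/61.

27√61/61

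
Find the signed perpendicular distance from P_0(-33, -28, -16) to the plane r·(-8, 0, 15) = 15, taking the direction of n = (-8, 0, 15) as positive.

9/17

n·P_0 − 15 = 9.
|n| = 17, so the signed distance is 9/17.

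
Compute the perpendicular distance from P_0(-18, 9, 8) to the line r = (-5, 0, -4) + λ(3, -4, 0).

Direction vector d = (3, -4, 0).
AP = (-13, 9, 12), and AP × d = (48, 36, 25).
|AP × d|² = 4225 and |d|² = 25, so the distance is √(4225/25) = √169 = 13.

13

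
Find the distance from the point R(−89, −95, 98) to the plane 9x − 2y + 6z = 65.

8

n = (9, −2, 6); n·P − 65 = -88; |n| = 11; distance = 88/11 = 8.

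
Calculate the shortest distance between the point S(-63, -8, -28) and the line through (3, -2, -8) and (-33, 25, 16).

A direction vector is d = (-36, 27, 24).
AP = (-66, -6, -20); AP·d = 1734, |AP|² = 4792, |d|² = 2601.
distance² = |AP|² − (AP·d)²/|d|² = 4792 − 3006756/2601 = 3636, so the distance is 6√101.

6√101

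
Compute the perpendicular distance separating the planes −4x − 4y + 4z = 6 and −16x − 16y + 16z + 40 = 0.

4√3/3

Divide the second equation by 4 to match normals: −4x − 4y + 4z = -10.
With common normal n = (−4, −4, 4) (|n| = 4√3), the distance is |6 − (-10)|/|n| = 16/(4√3) = 4√3/3.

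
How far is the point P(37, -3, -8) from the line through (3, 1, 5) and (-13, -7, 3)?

A direction vector is d = (-16, -8, -2).
AP = (34, -4, -13); AP·d = -486, |AP|² = 1341, |d|² = 324.
distance² = |AP|² − (AP·d)²/|d|² = 1341 − 236196/324 = 612, so the distance is 6√17.

6√17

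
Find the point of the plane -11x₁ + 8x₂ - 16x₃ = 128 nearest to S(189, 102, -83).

n = (-11, 8, -16), |n|² = 441, and n·S − 128 = -63.
t = -63/441 = -1/7, so the foot is S − t·n = (189, 102, -83) − (-1/7)·(-11, 8, -16) = (1312/7, 722/7, -597/7).

(1312/7, 722/7, -597/7)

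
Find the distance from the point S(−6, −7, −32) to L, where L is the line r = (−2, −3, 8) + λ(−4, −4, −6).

4√34

Direction vector d = (−4, −4, −6).
AP = (−4, −4, −40); AP·d = 272, |AP|² = 1632, |d|² = 68.
distance² = |AP|² − (AP·d)²/|d|² = 1632 − 73984/68 = 544, so the distance is 4√34.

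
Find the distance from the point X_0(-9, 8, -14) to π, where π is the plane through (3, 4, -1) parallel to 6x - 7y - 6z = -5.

Parallel planes share the normal n = (6, -7, -6); since (3, 4, -1) lies on the plane, its equation is 6x - 7y - 6z = -4.
Then n·(-9, 8, -14) - (-4) = -22.
|n| = √(36 + 49 + 36) = 11, so the distance is |-22|/11 = 2.

2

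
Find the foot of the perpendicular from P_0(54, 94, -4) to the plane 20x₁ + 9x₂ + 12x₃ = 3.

n = (20, 9, 12), |n|² = 625, and n·P_0 − 3 = 1875.
t = 1875/625 = 3, so the foot is P_0 − t·n = (54, 94, -4) − 3·(20, 9, 12) = (-6, 67, -40).

(-6, 67, -40)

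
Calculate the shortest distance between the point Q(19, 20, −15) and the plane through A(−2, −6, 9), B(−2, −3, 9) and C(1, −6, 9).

AB = (0, 3, 0) and AC = (3, 0, 0), so a normal is n = AB × AC = (0, 0, −9).
d = |(-9)·(-15) − (-81)| / √(0 + 0 + 81) = |216| / 9 = 24.

24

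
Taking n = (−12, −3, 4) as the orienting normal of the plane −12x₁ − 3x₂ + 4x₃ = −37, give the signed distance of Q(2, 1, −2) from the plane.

n·Q − (-37) = 2.
|n| = 13, so the signed distance is 2/13.

2/13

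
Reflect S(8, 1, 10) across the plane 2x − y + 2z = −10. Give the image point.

(-12, 11, -10)

With n = (2, −1, 2), the signed offset is (n·S − (-10))/|n|² = 45/9 = 5.
S' = S − 2t·n = (8, 1, 10) − 10·(2, −1, 2) = (−12, 11, −10).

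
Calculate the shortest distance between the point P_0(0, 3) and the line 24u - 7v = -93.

72/25

The normal to the line is n = (24, -7) with |n| = 25.
|n·P_0 − (-93)| = |-21 − (-93)| = 72, so the distance is 72/25.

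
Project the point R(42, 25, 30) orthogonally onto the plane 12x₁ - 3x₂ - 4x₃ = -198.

The perpendicular from R has direction n = (12, -3, -4): r = (42, 25, 30) + λ(12, -3, -4).
Substitute into the plane: n·(R + λn) = -198 gives 309 + 169λ = -198, so λ = -3.
Foot = (42, 25, 30) + (-3)·(12, -3, -4) = (6, 34, 42).

(6, 34, 42)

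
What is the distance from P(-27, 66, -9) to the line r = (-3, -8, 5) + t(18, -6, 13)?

Direction vector d = (18, -6, 13).
AP = (-24, 74, -14); AP·d = -1058, |AP|² = 6248, |d|² = 529.
distance² = |AP|² − (AP·d)²/|d|² = 6248 − 1119364/529 = 4132, so the distance is 2√1033.

2√1033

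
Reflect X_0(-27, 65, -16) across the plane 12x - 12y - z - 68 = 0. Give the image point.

With n = (12, -12, -1), the signed offset is (n·X_0 − 68)/|n|² = -1156/289 = -4.
X_0' = X_0 − 2t·n = (-27, 65, -16) − (-8)·(12, -12, -1) = (69, -31, -24).

(69, -31, -24)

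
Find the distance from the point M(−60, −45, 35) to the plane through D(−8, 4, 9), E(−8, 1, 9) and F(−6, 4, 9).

DE = (0, −3, 0) and DF = (2, 0, 0), so a normal is n = DE × DF = (0, 0, 6).
Then n·(−60, −45, 35) − 54 = 156.
|n| = √(0 + 0 + 36) = 6, so the distance is |156|/6 = 26.

26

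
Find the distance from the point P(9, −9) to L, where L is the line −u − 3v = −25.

The normal to the line is n = (−1, −3) with |n| = √10.
|n·P − (-25)| = |18 − (-25)| = 43, so the distance is 43/√10.

43/√10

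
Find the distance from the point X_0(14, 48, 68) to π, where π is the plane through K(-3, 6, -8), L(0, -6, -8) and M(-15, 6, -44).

KL = (3, -12, 0) and KM = (-12, 0, -36), so a normal is n = KL × KM = (432, 108, -144).
n = (432, 108, -144); n·P − 504 = 936; |n| = 468; distance = 936/468 = 2.

2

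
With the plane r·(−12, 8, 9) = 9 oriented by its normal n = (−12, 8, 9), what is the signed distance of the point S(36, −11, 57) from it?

-16/17

n·S − 9 = -16.
|n| = 17, so the signed distance is -16/17.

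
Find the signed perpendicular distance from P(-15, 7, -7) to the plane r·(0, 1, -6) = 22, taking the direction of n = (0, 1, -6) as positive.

n·P − 22 = 27.
|n| = √37, so the signed distance is 27/√37.

27/√37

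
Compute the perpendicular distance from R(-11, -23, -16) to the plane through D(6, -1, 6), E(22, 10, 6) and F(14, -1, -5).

DE = (16, 11, 0) and DF = (8, 0, -11), so a normal is n = DE × DF = (-121, 176, -88).
d = |(-121)·(-11) + 176·(-23) + (-88)·(-16) − (-1430)| / √(14641 + 30976 + 7744) = |121| / 231 = 11/21.

11/21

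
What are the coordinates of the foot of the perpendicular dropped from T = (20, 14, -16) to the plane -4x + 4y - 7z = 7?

(24, 10, -9)

n = (-4, 4, -7), |n|² = 81, and n·T − 7 = 81.
t = 81/81 = 1, so the foot is T − t·n = (20, 14, -16) − 1·(-4, 4, -7) = (24, 10, -9).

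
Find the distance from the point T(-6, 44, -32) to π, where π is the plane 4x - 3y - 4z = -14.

d = |4·(-6) + (-3)·44 + (-4)·(-32) − (-14)| / √(16 + 9 + 16) = |-14| / √41 = 14/√41.

14/√41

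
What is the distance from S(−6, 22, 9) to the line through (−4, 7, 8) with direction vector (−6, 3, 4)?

Direction vector d = (−6, 3, 4).
AP = (−2, 15, 1), and AP × d = (57, 2, 84).
|AP × d|² = 10309 and |d|² = 61, so the distance is √(10309/61) = √169 = 13.

13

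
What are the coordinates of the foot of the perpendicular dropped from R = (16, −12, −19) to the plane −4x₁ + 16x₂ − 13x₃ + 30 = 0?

(340/21, -268/21, -386/21)

The perpendicular from R has direction n = (−4, 16, −13): r = (16, −12, −19) + μ(−4, 16, −13).
Substitute into the plane: n·(R + μn) = -30 gives -9 + 441μ = -30, so μ = -1/21.
Foot = (16, −12, −19) + (-1/21)·(−4, 16, −13) = (340/21, −268/21, −386/21).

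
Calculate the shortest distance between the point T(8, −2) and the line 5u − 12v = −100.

The normal to the line is n = (5, −12) with |n| = 13.
|n·T − (-100)| = |64 − (-100)| = 164, so the distance is 164/13.

164/13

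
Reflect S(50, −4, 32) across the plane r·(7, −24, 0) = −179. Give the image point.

(36, 44, 32)

With n = (7, −24, 0), the signed offset is (n·S − (-179))/|n|² = 625/625 = 1.
S' = S − 2t·n = (50, −4, 32) − 2·(7, −24, 0) = (36, 44, 32).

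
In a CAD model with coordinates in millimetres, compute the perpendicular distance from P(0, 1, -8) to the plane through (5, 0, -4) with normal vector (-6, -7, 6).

The plane has equation n·(r − (5, 0, -4)) = 0, i.e. n·r = -54.
n = (-6, -7, 6); n·P − (-54) = -1; |n| = 11; distance = 1/11.

1/11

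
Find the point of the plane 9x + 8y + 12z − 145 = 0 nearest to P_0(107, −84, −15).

(1837/17, -1412/17, -231/17)

n = (9, 8, 12), |n|² = 289, and n·P_0 − 145 = -34.
t = -34/289 = -2/17, so the foot is P_0 − t·n = (107, −84, −15) − (-2/17)·(9, 8, 12) = (1837/17, −1412/17, −231/17).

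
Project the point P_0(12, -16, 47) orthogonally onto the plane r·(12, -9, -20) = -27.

(24, -25, 27)

The perpendicular from P_0 has direction n = (12, -9, -20): r = (12, -16, 47) + λ(12, -9, -20).
Substitute into the plane: n·(P_0 + λn) = -27 gives -652 + 625λ = -27, so λ = 1.
Foot = (12, -16, 47) + 1·(12, -9, -20) = (24, -25, 27).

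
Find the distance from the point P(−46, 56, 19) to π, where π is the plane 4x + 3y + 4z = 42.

18√41/41

Normal vector n = (4, 3, 4), and n·(−46, 56, 19) − 42 = 18.
|n| = √(16 + 9 + 16) = √41, so the distance is |18|/√41 = 18/√41.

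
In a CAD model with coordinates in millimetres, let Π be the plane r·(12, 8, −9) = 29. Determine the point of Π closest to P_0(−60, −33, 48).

(0, 7, 3)

The perpendicular from P_0 has direction n = (12, 8, −9): r = (−60, −33, 48) + λ(12, 8, −9).
Substitute into the plane: n·(P_0 + λn) = 29 gives -1416 + 289λ = 29, so λ = 5.
Foot = (−60, −33, 48) + 5·(12, 8, −9) = (0, 7, 3).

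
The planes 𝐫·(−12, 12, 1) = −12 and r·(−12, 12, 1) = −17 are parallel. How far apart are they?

5/17

With common normal n = (−12, 12, 1) (|n| = 17), the distance is |(-12) − (-17)|/|n| = 5/17.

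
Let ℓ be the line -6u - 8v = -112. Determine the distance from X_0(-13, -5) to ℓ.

d = |(-6)·(-13) + (-8)·(-5) − (-112)| / √(36 + 64) = |230|/10 = 23.

23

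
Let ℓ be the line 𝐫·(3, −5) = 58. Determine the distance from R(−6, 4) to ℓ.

96/√34

d = |3·(-6) + (-5)·4 − 58| / √(9 + 25) = |-96|/√34 = 48√34/17.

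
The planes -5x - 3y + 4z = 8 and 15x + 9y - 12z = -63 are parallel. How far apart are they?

13/(5√2)

Divide the second equation by -3 to match normals: -5x - 3y + 4z = 21.
With common normal n = (-5, -3, 4) (|n| = 5√2), the distance is |8 − 21|/|n| = 13/(5√2) = 13√2/10.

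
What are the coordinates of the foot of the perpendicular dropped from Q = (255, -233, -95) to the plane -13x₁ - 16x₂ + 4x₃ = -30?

(1798/7, -1615/7, -669/7)

The perpendicular from Q has direction n = (-13, -16, 4): r = (255, -233, -95) + t(-13, -16, 4).
Substitute into the plane: n·(Q + tn) = -30 gives 33 + 441t = -30, so t = -1/7.
Foot = (255, -233, -95) + (-1/7)·(-13, -16, 4) = (1798/7, -1615/7, -669/7).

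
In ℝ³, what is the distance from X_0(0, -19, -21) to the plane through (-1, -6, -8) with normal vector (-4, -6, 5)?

The plane has equation n·(r − (-1, -6, -8)) = 0, i.e. n·r = 0.
d = |(-4)·0 + (-6)·(-19) + 5·(-21) − 0| / √(16 + 36 + 25) = |9| / √77 = 9/√77.

9√77/77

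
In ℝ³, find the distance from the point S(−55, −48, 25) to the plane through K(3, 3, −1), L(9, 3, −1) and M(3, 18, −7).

KL = (6, 0, 0) and KM = (0, 15, −6), so a normal is n = KL × KM = (0, 36, 90).
n = (0, 36, 90); n·P − 18 = 504; |n| = 18√29; distance = 504/(18√29) = 28/√29.

28/√29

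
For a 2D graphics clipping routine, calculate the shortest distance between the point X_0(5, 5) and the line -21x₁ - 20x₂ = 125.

The normal to the line is n = (-21, -20) with |n| = 29.
|n·X_0 − 125| = |-205 − 125| = 330, so the distance is 330/29.

330/29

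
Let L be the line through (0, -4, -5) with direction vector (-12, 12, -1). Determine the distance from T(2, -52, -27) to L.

2√409

Direction vector d = (-12, 12, -1).
AP = (2, -48, -22); AP·d = -578, |AP|² = 2792, |d|² = 289.
distance² = |AP|² − (AP·d)²/|d|² = 2792 − 334084/289 = 1636, so the distance is 2√409.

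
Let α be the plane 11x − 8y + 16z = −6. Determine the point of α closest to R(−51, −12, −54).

(-18, -36, -6)

n = (11, −8, 16), |n|² = 441, and n·R − (-6) = -1323.
t = -1323/441 = -3, so the foot is R − t·n = (−51, −12, −54) − (-3)·(11, −8, 16) = (−18, −36, −6).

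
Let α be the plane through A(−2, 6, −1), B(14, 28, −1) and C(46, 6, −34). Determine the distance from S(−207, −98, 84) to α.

3

AB = (16, 22, 0) and AC = (48, 0, −33), so a normal is n = AB × AC = (−726, 528, −1056).
Then n·(−207, −98, 84) − 5676 = 4158.
|n| = √(527076 + 278784 + 1115136) = 1386, so the distance is |4158|/1386 = 3.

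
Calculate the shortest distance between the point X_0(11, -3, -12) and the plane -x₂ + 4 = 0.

7

Normal vector n = (0, -1, 0), and n·(11, -3, -12) - (-4) = 7.
|n| = √(0 + 1 + 0) = 1, so the distance is |7|/1 = 7.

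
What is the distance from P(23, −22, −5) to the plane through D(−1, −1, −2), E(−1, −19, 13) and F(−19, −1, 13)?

DE = (0, −18, 15) and DF = (−18, 0, 15), so a normal is n = DE × DF = (−270, −270, −324).
d = |(-270)·23 + (-270)·(-22) + (-324)·(-5) − 1188| / √(72900 + 72900 + 104976) = |162| / (54√86) = 3/√86.

3√86/86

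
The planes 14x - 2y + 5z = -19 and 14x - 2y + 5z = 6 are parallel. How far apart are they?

Both planes have normal n = (14, -2, 5), |n| = 15. Any point on the first plane is at distance |6 − (-19)|/|n| = 25/15 = 5/3 from the second.

5/3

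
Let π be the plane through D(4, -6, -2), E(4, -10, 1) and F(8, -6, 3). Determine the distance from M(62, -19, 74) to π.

DE = (0, -4, 3) and DF = (4, 0, 5), so a normal is n = DE × DF = (-20, 12, 16).
Then n·(62, -19, 74) - (-184) = -100.
|n| = √(400 + 144 + 256) = 20√2, so the distance is |-100|/(20√2) = 5√2/2.

5/√2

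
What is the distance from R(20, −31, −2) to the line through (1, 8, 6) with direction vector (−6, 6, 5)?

Direction vector d = (−6, 6, 5).
AP = (19, −39, −8); AP·d = -388, |AP|² = 1946, |d|² = 97.
distance² = |AP|² − (AP·d)²/|d|² = 1946 − 150544/97 = 394, so the distance is √394.

√394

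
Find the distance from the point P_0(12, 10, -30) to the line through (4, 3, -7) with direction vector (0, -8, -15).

√353

Direction vector d = (0, -8, -15).
AP = (8, 7, -23); AP·d = 289, |AP|² = 642, |d|² = 289.
distance² = |AP|² − (AP·d)²/|d|² = 642 − 83521/289 = 353, so the distance is √353.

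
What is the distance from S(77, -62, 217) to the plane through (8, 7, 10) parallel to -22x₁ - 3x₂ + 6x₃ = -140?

3

Parallel planes share the normal n = (-22, -3, 6); since (8, 7, 10) lies on the plane, its equation is -22x₁ - 3x₂ + 6x₃ = -137.
Then n·(77, -62, 217) - (-137) = -69.
|n| = √(484 + 9 + 36) = 23, so the distance is |-69|/23 = 3.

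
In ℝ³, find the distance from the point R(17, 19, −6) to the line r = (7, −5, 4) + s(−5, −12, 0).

10

Direction vector d = (−5, −12, 0).
AP = (10, 24, −10); AP·d = -338, |AP|² = 776, |d|² = 169.
distance² = |AP|² − (AP·d)²/|d|² = 776 − 114244/169 = 100, so the distance is 10.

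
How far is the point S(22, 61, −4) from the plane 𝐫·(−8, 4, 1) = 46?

2

Normal vector n = (−8, 4, 1), and n·(22, 61, −4) − 46 = 18.
|n| = √(64 + 16 + 1) = 9, so the distance is |18|/9 = 2.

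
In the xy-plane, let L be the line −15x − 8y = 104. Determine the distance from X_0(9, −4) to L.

207/17

d = |(-15)·9 + (-8)·(-4) − 104| / √(225 + 64) = |-207|/17 = 207/17.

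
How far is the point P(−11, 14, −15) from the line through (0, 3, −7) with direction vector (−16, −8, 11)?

3√34

Direction vector d = (−16, −8, 11).
AP = (−11, 11, −8); AP·d = 0, |AP|² = 306, |d|² = 441.
distance² = |AP|² − (AP·d)²/|d|² = 306 − 0/441 = 306, so the distance is 3√34.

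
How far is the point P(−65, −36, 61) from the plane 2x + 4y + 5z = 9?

Normal vector n = (2, 4, 5), and n·(−65, −36, 61) − 9 = 22.
|n| = √(4 + 16 + 25) = 3√5, so the distance is |22|/(3√5) = 22/(3√5).

22/(3√5)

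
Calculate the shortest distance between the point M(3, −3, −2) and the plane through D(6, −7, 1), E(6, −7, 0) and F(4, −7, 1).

DE = (0, 0, −1) and DF = (−2, 0, 0), so a normal is n = DE × DF = (0, 2, 0).
Then n·(3, −3, −2) − (−14) = 8.
|n| = √(0 + 4 + 0) = 2, so the distance is |8|/2 = 4.

4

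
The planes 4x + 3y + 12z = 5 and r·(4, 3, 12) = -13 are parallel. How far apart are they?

18/13

With common normal n = (4, 3, 12) (|n| = 13), the distance is |5 − (-13)|/|n| = 18/13.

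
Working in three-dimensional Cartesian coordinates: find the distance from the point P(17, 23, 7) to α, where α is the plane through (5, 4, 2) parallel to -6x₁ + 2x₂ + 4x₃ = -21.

7/√14

Parallel planes share the normal n = (-6, 2, 4); since (5, 4, 2) lies on the plane, its equation is -6x₁ + 2x₂ + 4x₃ = -14.
n = (-6, 2, 4); n·P − (-14) = -14; |n| = 2√14; distance = 14/(2√14) = 7/√14.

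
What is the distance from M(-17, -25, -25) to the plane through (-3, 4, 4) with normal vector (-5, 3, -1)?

12/√35

The plane has equation n·(r − (-3, 4, 4)) = 0, i.e. n·r = 23.
Then n·(-17, -25, -25) - 23 = 12.
|n| = √(25 + 9 + 1) = √35, so the distance is |12|/√35 = 12√35/35.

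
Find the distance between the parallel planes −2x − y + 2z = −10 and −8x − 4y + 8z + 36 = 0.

Divide the second equation by 4 to match normals: −2x − y + 2z = -9.
Both planes have normal n = (−2, −1, 2), |n| = 3. Any point on the first plane is at distance |(-9) − (-10)|/|n| = 1/3 from the second.

1/3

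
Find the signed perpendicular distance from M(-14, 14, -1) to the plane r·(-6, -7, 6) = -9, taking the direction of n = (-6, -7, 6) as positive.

n·M − (-9) = -11.
|n| = 11, so the signed distance is -11/11 = -1.

-1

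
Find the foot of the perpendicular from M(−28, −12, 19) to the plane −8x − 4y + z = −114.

(12, 8, 14)

The perpendicular from M has direction n = (−8, −4, 1): r = (−28, −12, 19) + λ(−8, −4, 1).
Substitute into the plane: n·(M + λn) = -114 gives 291 + 81λ = -114, so λ = -5.
Foot = (−28, −12, 19) + (-5)·(−8, −4, 1) = (12, 8, 14).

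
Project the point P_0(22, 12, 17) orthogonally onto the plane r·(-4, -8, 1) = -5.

(14, -4, 19)

The perpendicular from P_0 has direction n = (-4, -8, 1): r = (22, 12, 17) + λ(-4, -8, 1).
Substitute into the plane: n·(P_0 + λn) = -5 gives -167 + 81λ = -5, so λ = 2.
Foot = (22, 12, 17) + 2·(-4, -8, 1) = (14, -4, 19).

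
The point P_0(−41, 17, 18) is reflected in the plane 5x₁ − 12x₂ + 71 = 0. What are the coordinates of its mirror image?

(-21, -31, 18)

n = (5, −12, 0), |n|² = 169, n·P_0 − (-71) = -338, so t = -338/169 = -2.
Foot F = P_0 − (-2)·n = (−31, −7, 18); the reflection is 2F − P_0 = (−21, −31, 18).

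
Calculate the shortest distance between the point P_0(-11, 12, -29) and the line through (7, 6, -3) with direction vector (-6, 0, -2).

Direction vector d = (-6, 0, -2).
AP = (-18, 6, -26), and AP × d = (-12, 120, 36).
|AP × d|² = 15840 and |d|² = 40, so the distance is √(15840/40) = √396 = 6√11.

6√11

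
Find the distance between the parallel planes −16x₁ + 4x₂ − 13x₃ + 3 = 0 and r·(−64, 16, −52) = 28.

10/21

Divide the second equation by 4 to match normals: −16x₁ + 4x₂ − 13x₃ = 7.
With common normal n = (−16, 4, −13) (|n| = 21), the distance is |(-3) − 7|/|n| = 10/21.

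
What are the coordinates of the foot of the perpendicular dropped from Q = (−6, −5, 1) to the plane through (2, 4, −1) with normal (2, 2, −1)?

n = (2, 2, −1), |n|² = 9, and n·Q − 13 = -36.
t = -36/9 = -4, so the foot is Q − t·n = (−6, −5, 1) − (-4)·(2, 2, −1) = (2, 3, −3).

(2, 3, -3)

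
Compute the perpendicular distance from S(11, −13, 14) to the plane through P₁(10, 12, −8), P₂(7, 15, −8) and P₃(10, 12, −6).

P₁P₂ = (−3, 3, 0) and P₁P₃ = (0, 0, 2), so a normal is n = P₁P₂ × P₁P₃ = (6, 6, 0).
d = |6·11 + 6·(-13) − 132| / √(36 + 36 + 0) = |-144| / (6√2) = 12√2.

12√2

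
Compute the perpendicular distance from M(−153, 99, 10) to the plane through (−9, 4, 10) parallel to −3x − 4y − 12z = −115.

4

Parallel planes share the normal n = (−3, −4, −12); since (−9, 4, 10) lies on the plane, its equation is −3x − 4y − 12z = -109.
d = |(-3)·(-153) + (-4)·99 + (-12)·10 − (-109)| / √(9 + 16 + 144) = |52| / 13 = 4.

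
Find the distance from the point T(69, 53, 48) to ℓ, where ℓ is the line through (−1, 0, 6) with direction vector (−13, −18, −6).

√1009

Direction vector d = (−13, −18, −6).
AP = (70, 53, 42); AP·d = -2116, |AP|² = 9473, |d|² = 529.
distance² = |AP|² − (AP·d)²/|d|² = 9473 − 4477456/529 = 1009, so the distance is √1009.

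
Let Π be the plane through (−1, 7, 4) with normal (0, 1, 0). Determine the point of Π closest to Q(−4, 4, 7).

n = (0, 1, 0), |n|² = 1, and n·Q − 7 = -3.
t = -3/1 = -3, so the foot is Q − t·n = (−4, 4, 7) − (-3)·(0, 1, 0) = (−4, 7, 7).

(-4, 7, 7)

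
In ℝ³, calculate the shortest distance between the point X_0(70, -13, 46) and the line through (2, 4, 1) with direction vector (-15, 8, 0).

√2314

Direction vector d = (-15, 8, 0).
AP = (68, -17, 45), and AP × d = (-360, -675, 289).
|AP × d|² = 668746 and |d|² = 289, so the distance is √(668746/289) = √2314.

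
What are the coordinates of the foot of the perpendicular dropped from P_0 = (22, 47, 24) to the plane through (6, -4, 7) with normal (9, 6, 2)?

The perpendicular from P_0 has direction n = (9, 6, 2): r = (22, 47, 24) + λ(9, 6, 2).
Substitute into the plane: n·(P_0 + λn) = 44 gives 528 + 121λ = 44, so λ = -4.
Foot = (22, 47, 24) + (-4)·(9, 6, 2) = (-14, 23, 16).

(-14, 23, 16)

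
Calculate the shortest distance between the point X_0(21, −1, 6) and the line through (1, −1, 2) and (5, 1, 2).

4√6

A direction vector is d = (4, 2, 0).
AP = (20, 0, 4), and AP × d = (−8, 16, 40).
|AP × d|² = 1920 and |d|² = 20, so the distance is √(1920/20) = √96 = 4√6.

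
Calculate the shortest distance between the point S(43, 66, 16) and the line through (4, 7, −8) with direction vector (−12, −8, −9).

3√106

Direction vector d = (−12, −8, −9).
AP = (39, 59, 24), and AP × d = (−339, 63, 396).
|AP × d|² = 275706 and |d|² = 289, so the distance is √(275706/289) = √954 = 3√106.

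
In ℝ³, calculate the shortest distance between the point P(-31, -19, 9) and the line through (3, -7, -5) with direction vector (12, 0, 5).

2√205

Direction vector d = (12, 0, 5).
AP = (-34, -12, 14), and AP × d = (-60, 338, 144).
|AP × d|² = 138580 and |d|² = 169, so the distance is √(138580/169) = √820 = 2√205.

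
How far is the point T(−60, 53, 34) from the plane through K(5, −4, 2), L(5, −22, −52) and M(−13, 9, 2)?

11/23

KL = (0, −18, −54) and KM = (−18, 13, 0), so a normal is n = KL × KM = (702, 972, −324).
d = |702·(-60) + 972·53 + (-324)·34 − (-1026)| / √(492804 + 944784 + 104976) = |-594| / 1242 = 11/23.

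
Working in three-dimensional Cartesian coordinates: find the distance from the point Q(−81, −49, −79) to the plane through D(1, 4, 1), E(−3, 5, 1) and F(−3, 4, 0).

26√33/33

DE = (−4, 1, 0) and DF = (−4, 0, −1), so a normal is n = DE × DF = (−1, −4, 4).
Then n·(−81, −49, −79) − (−13) = −26.
|n| = √(1 + 16 + 16) = √33, so the distance is |-26|/√33 = 26√33/33.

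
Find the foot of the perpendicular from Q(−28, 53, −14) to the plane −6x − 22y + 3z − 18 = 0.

The perpendicular from Q has direction n = (−6, −22, 3): r = (−28, 53, −14) + t(−6, −22, 3).
Substitute into the plane: n·(Q + tn) = 18 gives -1040 + 529t = 18, so t = 2.
Foot = (−28, 53, −14) + 2·(−6, −22, 3) = (−40, 9, −8).

(-40, 9, -8)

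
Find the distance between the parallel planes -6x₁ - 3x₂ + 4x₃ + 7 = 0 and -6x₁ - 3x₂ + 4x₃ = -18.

With common normal n = (-6, -3, 4) (|n| = √61), the distance is |(-7) − (-18)|/|n| = 11/√61.

11√61/61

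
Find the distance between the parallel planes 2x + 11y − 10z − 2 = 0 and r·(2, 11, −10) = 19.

With common normal n = (2, 11, −10) (|n| = 15), the distance is |2 − 19|/|n| = 17/15.

17/15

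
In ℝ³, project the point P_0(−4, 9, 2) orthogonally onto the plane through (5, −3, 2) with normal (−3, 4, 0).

(5, -3, 2)

The perpendicular from P_0 has direction n = (−3, 4, 0): r = (−4, 9, 2) + μ(−3, 4, 0).
Substitute into the plane: n·(P_0 + μn) = -27 gives 48 + 25μ = -27, so μ = -3.
Foot = (−4, 9, 2) + (-3)·(−3, 4, 0) = (5, −3, 2).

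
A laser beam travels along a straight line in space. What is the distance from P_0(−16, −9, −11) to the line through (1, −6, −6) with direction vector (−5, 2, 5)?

Direction vector d = (−5, 2, 5).
AP = (−17, −3, −5), and AP × d = (−5, 110, −49).
|AP × d|² = 14526 and |d|² = 54, so the distance is √(14526/54) = √269.

√269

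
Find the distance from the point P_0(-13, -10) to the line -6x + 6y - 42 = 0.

2√2

The normal to the line is n = (-6, 6) with |n| = 6√2.
|n·P_0 − 42| = |18 − 42| = 24, so the distance is 24/(6√2) = 2√2.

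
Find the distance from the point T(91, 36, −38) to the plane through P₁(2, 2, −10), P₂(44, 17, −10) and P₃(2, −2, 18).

P₁P₂ = (42, 15, 0) and P₁P₃ = (0, −4, 28), so a normal is n = P₁P₂ × P₁P₃ = (420, −1176, −168).
Then n·(91, 36, −38) − 168 = 2100.
|n| = √(176400 + 1382976 + 28224) = 1260, so the distance is |2100|/1260 = 5/3.

5/3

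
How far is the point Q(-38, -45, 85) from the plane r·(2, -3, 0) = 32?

d = |2·(-38) + (-3)·(-45) − 32| / √(4 + 9 + 0) = |27| / √13 = 27/√13.

27/√13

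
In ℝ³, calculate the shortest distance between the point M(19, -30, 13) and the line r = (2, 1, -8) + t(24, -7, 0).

Direction vector d = (24, -7, 0).
AP = (17, -31, 21); AP·d = 625, |AP|² = 1691, |d|² = 625.
distance² = |AP|² − (AP·d)²/|d|² = 1691 − 390625/625 = 1066, so the distance is √1066.

√1066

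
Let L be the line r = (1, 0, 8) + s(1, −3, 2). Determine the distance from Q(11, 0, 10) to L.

Direction vector d = (1, −3, 2).
AP = (10, 0, 2), and AP × d = (6, −18, −30).
|AP × d|² = 1260 and |d|² = 14, so the distance is √(1260/14) = √90 = 3√10.

3√10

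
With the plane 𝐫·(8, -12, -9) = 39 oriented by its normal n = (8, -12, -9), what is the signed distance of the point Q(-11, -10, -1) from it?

2/17

n·Q − 39 = 2.
|n| = 17, so the signed distance is 2/17.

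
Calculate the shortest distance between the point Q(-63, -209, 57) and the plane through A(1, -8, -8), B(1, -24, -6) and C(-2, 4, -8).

AB = (0, -16, 2) and AC = (-3, 12, 0), so a normal is n = AB × AC = (-24, -6, -48).
Then n·(-63, -209, 57) - 408 = -378.
|n| = √(576 + 36 + 2304) = 54, so the distance is |-378|/54 = 7.

7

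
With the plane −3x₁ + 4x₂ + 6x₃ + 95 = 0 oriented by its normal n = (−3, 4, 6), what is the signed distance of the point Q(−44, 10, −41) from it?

21√61/61

n·Q − (-95) = 21.
|n| = √61, so the signed distance is 21√61/61.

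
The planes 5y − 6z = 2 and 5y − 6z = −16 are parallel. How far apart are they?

With common normal n = (0, 5, −6) (|n| = √61), the distance is |2 − (-16)|/|n| = 18/√61.

18/√61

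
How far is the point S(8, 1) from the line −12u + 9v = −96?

3/5

d = |(-12)·8 + 9·1 − (-96)| / √(144 + 81) = |9|/15 = 3/5.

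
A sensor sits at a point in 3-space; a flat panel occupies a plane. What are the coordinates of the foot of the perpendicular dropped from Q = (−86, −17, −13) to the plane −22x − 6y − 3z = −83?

n = (−22, −6, −3), |n|² = 529, and n·Q − (-83) = 2116.
t = 2116/529 = 4, so the foot is Q − t·n = (−86, −17, −13) − 4·(−22, −6, −3) = (2, 7, −1).

(2, 7, -1)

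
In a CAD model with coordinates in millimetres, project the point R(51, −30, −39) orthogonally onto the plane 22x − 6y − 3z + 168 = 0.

(-15, -12, -30)

The perpendicular from R has direction n = (22, −6, −3): r = (51, −30, −39) + λ(22, −6, −3).
Substitute into the plane: n·(R + λn) = -168 gives 1419 + 529λ = -168, so λ = -3.
Foot = (51, −30, −39) + (-3)·(22, −6, −3) = (−15, −12, −30).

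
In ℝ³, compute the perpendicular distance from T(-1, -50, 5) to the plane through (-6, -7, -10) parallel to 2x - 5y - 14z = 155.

1

Parallel planes share the normal n = (2, -5, -14); since (-6, -7, -10) lies on the plane, its equation is 2x - 5y - 14z = 163.
d = |2·(-1) + (-5)·(-50) + (-14)·5 − 163| / √(4 + 25 + 196) = |15| / 15 = 1.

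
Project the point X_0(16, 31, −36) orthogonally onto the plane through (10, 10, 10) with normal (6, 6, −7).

(-8, 7, -8)

n = (6, 6, −7), |n|² = 121, and n·X_0 − 50 = 484.
t = 484/121 = 4, so the foot is X_0 − t·n = (16, 31, −36) − 4·(6, 6, −7) = (−8, 7, −8).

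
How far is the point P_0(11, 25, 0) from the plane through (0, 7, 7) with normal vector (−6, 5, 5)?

11/√86

The plane has equation n·(r − (0, 7, 7)) = 0, i.e. n·r = 70.
d = |(-6)·11 + 5·25 + 5·0 − 70| / √(36 + 25 + 25) = |-11| / √86 = 11/√86.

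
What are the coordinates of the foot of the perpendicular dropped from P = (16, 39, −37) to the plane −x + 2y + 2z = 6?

n = (−1, 2, 2), |n|² = 9, and n·P − 6 = -18.
t = -18/9 = -2, so the foot is P − t·n = (16, 39, −37) − (-2)·(−1, 2, 2) = (14, 43, −33).

(14, 43, -33)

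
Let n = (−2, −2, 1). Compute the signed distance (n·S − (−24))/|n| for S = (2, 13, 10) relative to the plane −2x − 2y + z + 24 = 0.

n·S − (-24) = 4.
|n| = 3, so the signed distance is 4/3.

4/3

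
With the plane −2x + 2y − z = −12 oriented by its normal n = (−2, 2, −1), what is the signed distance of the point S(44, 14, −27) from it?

-7

n·S − (-12) = -21.
|n| = 3, so the signed distance is -21/3 = -7.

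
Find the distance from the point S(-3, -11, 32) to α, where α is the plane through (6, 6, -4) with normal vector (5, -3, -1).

30/√35

The plane has equation n·(r − (6, 6, -4)) = 0, i.e. n·r = 16.
Then n·(-3, -11, 32) - 16 = -30.
|n| = √(25 + 9 + 1) = √35, so the distance is |-30|/√35 = 30/√35.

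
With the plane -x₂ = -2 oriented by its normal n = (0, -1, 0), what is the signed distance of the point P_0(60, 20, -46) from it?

-18

n·P_0 − (-2) = -18.
|n| = 1, so the signed distance is -18/1 = -18.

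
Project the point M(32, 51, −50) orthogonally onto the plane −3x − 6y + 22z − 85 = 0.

n = (−3, −6, 22), |n|² = 529, and n·M − 85 = -1587.
t = -1587/529 = -3, so the foot is M − t·n = (32, 51, −50) − (-3)·(−3, −6, 22) = (23, 33, 16).

(23, 33, 16)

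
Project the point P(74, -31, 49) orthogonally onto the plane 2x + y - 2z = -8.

n = (2, 1, -2), |n|² = 9, and n·P − (-8) = 27.
t = 27/9 = 3, so the foot is P − t·n = (74, -31, 49) − 3·(2, 1, -2) = (68, -34, 55).

(68, -34, 55)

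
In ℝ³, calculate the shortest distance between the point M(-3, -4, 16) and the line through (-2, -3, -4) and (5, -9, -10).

√281

A direction vector is d = (7, -6, -6).
AP = (-1, -1, 20), and AP × d = (126, 134, 13).
|AP × d|² = 34001 and |d|² = 121, so the distance is √(34001/121) = √281.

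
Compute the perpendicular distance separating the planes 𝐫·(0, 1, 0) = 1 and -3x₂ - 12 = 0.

Divide the second equation by -3 to match normals: x₂ = -4.
Both planes have normal n = (0, 1, 0), |n| = 1. Any point on the first plane is at distance |(-4) − 1|/|n| = 5/1 = 5 from the second.

5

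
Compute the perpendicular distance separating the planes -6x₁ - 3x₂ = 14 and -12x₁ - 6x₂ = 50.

Divide the second equation by 2 to match normals: -6x₁ - 3x₂ = 25.
Both planes have normal n = (-6, -3, 0), |n| = 3√5. Any point on the first plane is at distance |25 − 14|/|n| = 11/(3√5) from the second.

11/(3√5)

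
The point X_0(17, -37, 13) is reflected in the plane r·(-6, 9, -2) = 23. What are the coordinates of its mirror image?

With n = (-6, 9, -2), the signed offset is (n·X_0 − 23)/|n|² = -484/121 = -4.
X_0' = X_0 − 2t·n = (17, -37, 13) − (-8)·(-6, 9, -2) = (-31, 35, -3).

(-31, 35, -3)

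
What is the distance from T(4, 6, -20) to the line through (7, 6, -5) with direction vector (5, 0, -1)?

Direction vector d = (5, 0, -1).
AP = (-3, 0, -15), and AP × d = (0, -78, 0).
|AP × d|² = 6084 and |d|² = 26, so the distance is √(6084/26) = √234 = 3√26.

3√26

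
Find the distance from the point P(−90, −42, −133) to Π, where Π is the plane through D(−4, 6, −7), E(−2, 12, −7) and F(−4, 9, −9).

DE = (2, 6, 0) and DF = (0, 3, −2), so a normal is n = DE × DF = (−12, 4, 6).
d = |(-12)·(-90) + 4·(-42) + 6·(-133) − 30| / √(144 + 16 + 36) = |84| / 14 = 6.

6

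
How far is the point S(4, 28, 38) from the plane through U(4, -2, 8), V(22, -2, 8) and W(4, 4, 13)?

30/√61

UV = (18, 0, 0) and UW = (0, 6, 5), so a normal is n = UV × UW = (0, -90, 108).
n = (0, -90, 108); n·P − 1044 = 540; |n| = 18√61; distance = 540/(18√61) = 30√61/61.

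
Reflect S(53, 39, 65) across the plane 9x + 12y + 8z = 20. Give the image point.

(-37, -81, -15)

n = (9, 12, 8), |n|² = 289, n·S − 20 = 1445, so t = 1445/289 = 5.
Foot F = S − 5·n = (8, -21, 25); the reflection is 2F − S = (-37, -81, -15).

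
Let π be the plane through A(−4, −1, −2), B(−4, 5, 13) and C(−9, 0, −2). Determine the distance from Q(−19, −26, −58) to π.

14√30/15

AB = (0, 6, 15) and AC = (−5, 1, 0), so a normal is n = AB × AC = (−15, −75, 30).
d = |(-15)·(-19) + (-75)·(-26) + 30·(-58) − 75| / √(225 + 5625 + 900) = |420| / (15√30) = 28/√30.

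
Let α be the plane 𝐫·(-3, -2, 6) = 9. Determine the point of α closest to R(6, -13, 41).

(21, -3, 11)

n = (-3, -2, 6), |n|² = 49, and n·R − 9 = 245.
t = 245/49 = 5, so the foot is R − t·n = (6, -13, 41) − 5·(-3, -2, 6) = (21, -3, 11).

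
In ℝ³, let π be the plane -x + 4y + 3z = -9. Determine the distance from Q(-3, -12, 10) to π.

3√26/13

Normal vector n = (-1, 4, 3), and n·(-3, -12, 10) - (-9) = -6.
|n| = √(1 + 16 + 9) = √26, so the distance is |-6|/√26 = 3√26/13.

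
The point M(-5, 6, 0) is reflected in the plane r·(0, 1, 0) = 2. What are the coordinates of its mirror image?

(-5, -2, 0)

n = (0, 1, 0), |n|² = 1, n·M − 2 = 4, so t = 4/1 = 4.
Foot F = M − 4·n = (-5, 2, 0); the reflection is 2F − M = (-5, -2, 0).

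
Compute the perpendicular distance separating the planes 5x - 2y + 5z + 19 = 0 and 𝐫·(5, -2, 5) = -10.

3/√6

With common normal n = (5, -2, 5) (|n| = 3√6), the distance is |(-19) − (-10)|/|n| = 9/(3√6) = √6/2.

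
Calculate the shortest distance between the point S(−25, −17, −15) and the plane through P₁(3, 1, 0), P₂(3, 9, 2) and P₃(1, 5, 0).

P₁P₂ = (0, 8, 2) and P₁P₃ = (−2, 4, 0), so a normal is n = P₁P₂ × P₁P₃ = (−8, −4, 16).
Then n·(−25, −17, −15) − (−28) = 56.
|n| = √(64 + 16 + 256) = 4√21, so the distance is |56|/(4√21) = 2√21/3.

2√21/3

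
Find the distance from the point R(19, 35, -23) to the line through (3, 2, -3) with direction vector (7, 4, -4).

Direction vector d = (7, 4, -4).
AP = (16, 33, -20); AP·d = 324, |AP|² = 1745, |d|² = 81.
distance² = |AP|² − (AP·d)²/|d|² = 1745 − 104976/81 = 449, so the distance is √449.

√449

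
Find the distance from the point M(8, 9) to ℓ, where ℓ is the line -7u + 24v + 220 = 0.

76/5

d = |(-7)·8 + 24·9 − (-220)| / √(49 + 576) = |380|/25 = 76/5.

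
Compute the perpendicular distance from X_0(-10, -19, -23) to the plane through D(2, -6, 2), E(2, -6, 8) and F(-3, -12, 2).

7√61/61

DE = (0, 0, 6) and DF = (-5, -6, 0), so a normal is n = DE × DF = (36, -30, 0).
Then n·(-10, -19, -23) - 252 = -42.
|n| = √(1296 + 900 + 0) = 6√61, so the distance is |-42|/(6√61) = 7/√61.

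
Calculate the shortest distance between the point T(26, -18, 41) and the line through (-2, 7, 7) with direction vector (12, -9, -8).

2√569

Direction vector d = (12, -9, -8).
AP = (28, -25, 34), and AP × d = (506, 632, 48).
|AP × d|² = 657764 and |d|² = 289, so the distance is √(657764/289) = √2276 = 2√569.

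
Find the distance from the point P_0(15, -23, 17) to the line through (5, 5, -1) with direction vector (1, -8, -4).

Direction vector d = (1, -8, -4).
AP = (10, -28, 18), and AP × d = (256, 58, -52).
|AP × d|² = 71604 and |d|² = 81, so the distance is √(71604/81) = √884 = 2√221.

2√221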